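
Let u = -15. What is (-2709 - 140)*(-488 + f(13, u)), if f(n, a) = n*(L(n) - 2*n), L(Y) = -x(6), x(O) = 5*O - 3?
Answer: 3353273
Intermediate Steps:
x(O) = -3 + 5*O
L(Y) = -27 (L(Y) = -(-3 + 5*6) = -(-3 + 30) = -1*27 = -27)
f(n, a) = n*(-27 - 2*n)
(-2709 - 140)*(-488 + f(13, u)) = (-2709 - 140)*(-488 - 1*13*(27 + 2*13)) = -2849*(-488 - 1*13*(27 + 26)) = -2849*(-488 - 1*13*53) = -2849*(-488 - 689) = -2849*(-1177) = 3353273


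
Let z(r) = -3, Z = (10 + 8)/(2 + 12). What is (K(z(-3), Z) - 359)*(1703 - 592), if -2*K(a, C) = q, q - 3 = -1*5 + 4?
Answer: -399960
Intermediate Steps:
Z = 9/7 (Z = 18/14 = 18*(1/14) = 9/7 ≈ 1.2857)
q = 2 (q = 3 + (-1*5 + 4) = 3 + (-5 + 4) = 3 - 1 = 2)
K(a, C) = -1 (K(a, C) = -½*2 = -1)
(K(z(-3), Z) - 359)*(1703 - 592) = (-1 - 359)*(1703 - 592) = -360*1111 = -399960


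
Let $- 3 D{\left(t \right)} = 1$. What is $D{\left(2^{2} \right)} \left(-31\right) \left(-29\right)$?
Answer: $- \frac{899}{3} \approx -299.67$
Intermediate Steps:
$D{\left(t \right)} = - \frac{1}{3}$ ($D{\left(t \right)} = \left(- \frac{1}{3}\right) 1 = - \frac{1}{3}$)
$D{\left(2^{2} \right)} \left(-31\right) \left(-29\right) = \left(- \frac{1}{3}\right) \left(-31\right) \left(-29\right) = \frac{31}{3} \left(-29\right) = - \frac{899}{3}$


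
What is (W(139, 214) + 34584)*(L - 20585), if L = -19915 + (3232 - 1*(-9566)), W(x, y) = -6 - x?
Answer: -954029178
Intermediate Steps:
L = -7117 (L = -19915 + (3232 + 9566) = -19915 + 12798 = -7117)
(W(139, 214) + 34584)*(L - 20585) = ((-6 - 1*139) + 34584)*(-7117 - 20585) = ((-6 - 139) + 34584)*(-27702) = (-145 + 34584)*(-27702) = 34439*(-27702) = -954029178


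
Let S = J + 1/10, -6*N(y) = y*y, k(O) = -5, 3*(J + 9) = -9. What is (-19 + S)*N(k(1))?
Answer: 515/4 ≈ 128.75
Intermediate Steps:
J = -12 (J = -9 + (⅓)*(-9) = -9 - 3 = -12)
N(y) = -y²/6 (N(y) = -y*y/6 = -y²/6)
S = -119/10 (S = -12 + 1/10 = -12 + ⅒ = -119/10 ≈ -11.900)
(-19 + S)*N(k(1)) = (-19 - 119/10)*(-⅙*(-5)²) = -(-103)*25/20 = -309/10*(-25/6) = 515/4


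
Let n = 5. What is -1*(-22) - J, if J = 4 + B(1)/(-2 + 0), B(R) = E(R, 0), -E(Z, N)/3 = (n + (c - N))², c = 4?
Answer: -207/2 ≈ -103.50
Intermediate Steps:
E(Z, N) = -3*(9 - N)² (E(Z, N) = -3*(5 + (4 - N))² = -3*(9 - N)²)
B(R) = -243 (B(R) = -3*(-9 + 0)² = -3*(-9)² = -3*81 = -243)
J = 251/2 (J = 4 - 243/(-2 + 0) = 4 - 243/(-2) = 4 - ½*(-243) = 4 + 243/2 = 251/2 ≈ 125.50)
-1*(-22) - J = -1*(-22) - 1*251/2 = 22 - 251/2 = -207/2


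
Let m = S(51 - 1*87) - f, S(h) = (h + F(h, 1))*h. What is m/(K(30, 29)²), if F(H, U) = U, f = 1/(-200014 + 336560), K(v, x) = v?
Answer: 172047959/122891400 ≈ 1.4000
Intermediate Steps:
f = 1/136546 ≈ 7.3235e-6
S(h) = h*(1 + h) (S(h) = (h + 1)*h = (1 + h)*h = h*(1 + h))
m = 172047959/136546 (m = (51 - 1*87)*(1 + (51 - 1*87)) - 1*1/136546 = (51 - 87)*(1 + (51 - 87)) - 1/136546 = -36*(1 - 36) - 1/136546 = -36*(-35) - 1/136546 = 1260 - 1/136546 = 172047959/136546 ≈ 1260.0)
m/(K(30, 29)²) = 172047959/(136546*(30²)) = (172047959/136546)/900 = (172047959/136546)*(1/900) = 172047959/122891400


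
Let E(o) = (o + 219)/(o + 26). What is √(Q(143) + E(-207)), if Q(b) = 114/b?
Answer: 3*√54406066/25883 ≈ 0.85493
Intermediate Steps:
E(o) = (219 + o)/(26 + o)
√(Q(143) + E(-207)) = √(114/143 + (219 - 207)/(26 - 207)) = √(114*(1/143) + 12/(-181)) = √(114/143 - 1/181*12) = √(114/143 - 12/181) = √(18918/25883) = 3*√54406066/25883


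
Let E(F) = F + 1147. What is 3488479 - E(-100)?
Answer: 3487432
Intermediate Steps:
E(F) = 1147 + F
3488479 - E(-100) = 3488479 - (1147 - 100) = 3488479 - 1*1047 = 3488479 - 1047 = 3487432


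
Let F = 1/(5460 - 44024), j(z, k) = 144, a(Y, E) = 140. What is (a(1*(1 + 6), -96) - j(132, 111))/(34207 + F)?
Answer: -154256/1319158747 ≈ -0.00011694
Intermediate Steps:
F = -1/38564 (F = 1/(-38564) = -1/38564 ≈ -2.5931e-5)
(a(1*(1 + 6), -96) - j(132, 111))/(34207 + F) = (140 - 1*144)/(34207 - 1/38564) = (140 - 144)/(1319158747/38564) = -4*38564/1319158747 = -154256/1319158747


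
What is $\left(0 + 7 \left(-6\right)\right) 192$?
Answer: $-8064$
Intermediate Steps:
$\left(0 + 7 \left(-6\right)\right) 192 = \left(0 - 42\right) 192 = \left(-42\right) 192 = -8064$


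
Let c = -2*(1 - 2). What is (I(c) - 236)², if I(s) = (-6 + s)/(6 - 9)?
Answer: 495616/9 ≈ 55068.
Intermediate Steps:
c = 2 (c = -2*(-1) = 2)
I(s) = 2 - s/3 (I(s) = (-6 + s)/(-3) = (-6 + s)*(-⅓) = 2 - s/3)
(I(c) - 236)² = ((2 - ⅓*2) - 236)² = ((2 - ⅔) - 236)² = (4/3 - 236)² = (-704/3)² = 495616/9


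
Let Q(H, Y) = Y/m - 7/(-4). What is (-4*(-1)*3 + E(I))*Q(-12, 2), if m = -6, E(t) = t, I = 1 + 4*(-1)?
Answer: 51/4 ≈ 12.750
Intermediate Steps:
I = -3 (I = 1 - 4 = -3)
Q(H, Y) = 7/4 - Y/6 (Q(H, Y) = Y/(-6) - 7/(-4) = Y*(-⅙) - 7*(-¼) = -Y/6 + 7/4 = 7/4 - Y/6)
(-4*(-1)*3 + E(I))*Q(-12, 2) = (-4*(-1)*3 - 3)*(7/4 - ⅙*2) = (4*3 - 3)*(7/4 - ⅓) = (12 - 3)*(17/12) = 9*(17/12) = 51/4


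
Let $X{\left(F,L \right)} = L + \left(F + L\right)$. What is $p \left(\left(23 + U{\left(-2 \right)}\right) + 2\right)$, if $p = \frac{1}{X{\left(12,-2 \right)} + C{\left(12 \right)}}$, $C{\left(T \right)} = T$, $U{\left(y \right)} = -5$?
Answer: $1$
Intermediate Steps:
$X{\left(F,L \right)} = F + 2 L$
$p = \frac{1}{20}$ ($p = \frac{1}{\left(12 + 2 \left(-2\right)\right) + 12} = \frac{1}{\left(12 - 4\right) + 12} = \frac{1}{8 + 12} = \frac{1}{20} \approx 0.05$)
$p \left(\left(23 + U{\left(-2 \right)}\right) + 2\right) = \frac{\left(23 - 5\right) + 2}{20} = \frac{18 + 2}{20} = \frac{1}{20} \cdot 20 = 1$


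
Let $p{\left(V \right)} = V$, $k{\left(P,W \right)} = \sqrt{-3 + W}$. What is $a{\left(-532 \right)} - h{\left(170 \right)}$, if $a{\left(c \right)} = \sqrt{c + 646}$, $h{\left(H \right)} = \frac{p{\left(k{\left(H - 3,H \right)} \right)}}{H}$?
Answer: $\sqrt{114} - \frac{\sqrt{167}}{170} \approx 10.601$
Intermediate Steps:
$h{\left(H \right)} = \frac{\sqrt{-3 + H}}{H}$
$a{\left(c \right)} = \sqrt{646 + c}$
$a{\left(-532 \right)} - h{\left(170 \right)} = \sqrt{646 - 532} - \frac{\sqrt{-3 + 170}}{170} = \sqrt{114} - \frac{\sqrt{167}}{170}$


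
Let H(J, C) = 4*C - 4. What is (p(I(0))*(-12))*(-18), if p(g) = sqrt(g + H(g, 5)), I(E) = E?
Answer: 864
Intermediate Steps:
H(J, C) = -4 + 4*C
p(g) = sqrt(16 + g) (p(g) = sqrt(g + (-4 + 4*5)) = sqrt(g + (-4 + 20)) = sqrt(g + 16) = sqrt(16 + g))
(p(I(0))*(-12))*(-18) = (sqrt(16 + 0)*(-12))*(-18) = (sqrt(16)*(-12))*(-18) = (4*(-12))*(-18) = -48*(-18) = 864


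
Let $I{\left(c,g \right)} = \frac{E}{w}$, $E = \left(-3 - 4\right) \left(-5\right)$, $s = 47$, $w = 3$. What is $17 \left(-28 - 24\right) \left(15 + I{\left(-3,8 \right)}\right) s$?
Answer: $- \frac{3323840}{3} \approx -1.1079 \cdot 10^{6}$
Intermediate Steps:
$E = 35$ ($E = \left(-7\right) \left(-5\right) = 35$)
$I{\left(c,g \right)} = \frac{35}{3}$
$17 \left(-28 - 24\right) \left(15 + I{\left(-3,8 \right)}\right) s = 17 \left(-28 - 24\right) \left(15 + \frac{35}{3}\right) 47 = 17 \left(\left(-52\right) \frac{80}{3}\right) 47 = 17 \left(- \frac{4160}{3}\right) 47 = \left(- \frac{70720}{3}\right) 47 = - \frac{3323840}{3}$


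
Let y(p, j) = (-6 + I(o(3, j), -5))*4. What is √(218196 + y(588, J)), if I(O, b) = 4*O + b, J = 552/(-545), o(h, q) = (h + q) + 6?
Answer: 2*√16208638990/545 ≈ 467.20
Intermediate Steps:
o(h, q) = 6 + h + q
J = -552/545 (J = 552*(-1/545) = -552/545 ≈ -1.0128)
I(O, b) = b + 4*O
y(p, j) = 100 + 16*j (y(p, j) = (-6 + (-5 + 4*(6 + 3 + j)))*4 = (-6 + (-5 + 4*(9 + j)))*4 = (-6 + (-5 + (36 + 4*j)))*4 = (-6 + (31 + 4*j))*4 = (25 + 4*j)*4 = 100 + 16*j)
√(218196 + y(588, J)) = √(218196 + (100 + 16*(-552/545))) = √(218196 + (100 - 8832/545)) = √(218196 + 45668/545) = √(118962488/545) = 2*√16208638990/545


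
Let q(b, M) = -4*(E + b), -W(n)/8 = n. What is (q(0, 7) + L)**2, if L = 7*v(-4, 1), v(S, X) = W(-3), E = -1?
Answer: 29584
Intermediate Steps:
W(n) = -8*n
q(b, M) = 4 - 4*b (q(b, M) = -4*(-1 + b) = 4 - 4*b)
v(S, X) = 24 (v(S, X) = -8*(-3) = 24)
L = 168 (L = 7*24 = 168)
(q(0, 7) + L)**2 = ((4 - 4*0) + 168)**2 = ((4 + 0) + 168)**2 = (4 + 168)**2 = 172**2 = 29584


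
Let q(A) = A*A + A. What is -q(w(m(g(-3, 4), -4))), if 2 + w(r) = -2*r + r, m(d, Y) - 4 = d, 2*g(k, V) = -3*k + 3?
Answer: -132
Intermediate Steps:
g(k, V) = 3/2 - 3*k/2 (g(k, V) = (-3*k + 3)/2 = (3 - 3*k)/2 = 3/2 - 3*k/2)
m(d, Y) = 4 + d
w(r) = -2 - r (w(r) = -2 + (-2*r + r) = -2 - r)
q(A) = A + A² (q(A) = A² + A = A + A²)
-q(w(m(g(-3, 4), -4))) = -(-2 - (4 + (3/2 - 3/2*(-3))))*(1 + (-2 - (4 + (3/2 - 3/2*(-3))))) = -(-2 - (4 + (3/2 + 9/2)))*(1 + (-2 - (4 + (3/2 + 9/2)))) = -(-2 - (4 + 6))*(1 + (-2 - (4 + 6))) = -(-2 - 1*10)*(1 + (-2 - 1*10)) = -(-2 - 10)*(1 + (-2 - 10)) = -(-12)*(1 - 12) = -(-12)*(-11) = -1*132 = -132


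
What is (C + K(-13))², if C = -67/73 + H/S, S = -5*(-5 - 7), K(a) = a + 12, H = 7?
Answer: 62236321/19184400 ≈ 3.2441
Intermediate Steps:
K(a) = 12 + a
S = 60 (S = -5*(-12) = 60)
C = -3509/4380 (C = -67/73 + 7/60 = -3509/4380 ≈ -0.80114)
(C + K(-13))² = (-3509/4380 + (12 - 13))² = (-3509/4380 - 1)² = (-7889/4380)² = 62236321/19184400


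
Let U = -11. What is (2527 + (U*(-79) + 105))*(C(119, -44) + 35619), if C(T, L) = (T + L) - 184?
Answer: 124320510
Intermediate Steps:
C(T, L) = -184 + L + T (C(T, L) = (L + T) - 184 = -184 + L + T)
(2527 + (U*(-79) + 105))*(C(119, -44) + 35619) = (2527 + (-11*(-79) + 105))*((-184 - 44 + 119) + 35619) = (2527 + (869 + 105))*(-109 + 35619) = (2527 + 974)*35510 = 3501*35510 = 124320510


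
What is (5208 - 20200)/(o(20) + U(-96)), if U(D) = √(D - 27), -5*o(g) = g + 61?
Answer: 505980/803 + 93700*I*√123/2409 ≈ 630.11 + 431.38*I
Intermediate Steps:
o(g) = -61/5 - g/5 (o(g) = -(g + 61)/5 = -(61 + g)/5 = -61/5 - g/5)
U(D) = √(-27 + D)
(5208 - 20200)/(o(20) + U(-96)) = (5208 - 20200)/((-61/5 - ⅕*20) + √(-27 - 96)) = -14992/((-61/5 - 4) + √(-123)) = -14992/(-81/5 + I*√123)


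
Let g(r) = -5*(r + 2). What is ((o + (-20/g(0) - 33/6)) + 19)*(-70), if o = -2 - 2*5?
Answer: -245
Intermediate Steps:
g(r) = -10 - 5*r (g(r) = -5*(2 + r) = -10 - 5*r)
o = -12 (o = -2 - 10 = -12)
((o + (-20/g(0) - 33/6)) + 19)*(-70) = ((-12 + (-20/(-10 - 5*0) - 33/6)) + 19)*(-70) = ((-12 + (-20/(-10 + 0) - 33*⅙)) + 19)*(-70) = ((-12 + (-20/(-10) - 11/2)) + 19)*(-70) = ((-12 + (-20*(-⅒) - 11/2)) + 19)*(-70) = ((-12 + (2 - 11/2)) + 19)*(-70) = ((-12 - 7/2) + 19)*(-70) = (-31/2 + 19)*(-70) = (7/2)*(-70) = -245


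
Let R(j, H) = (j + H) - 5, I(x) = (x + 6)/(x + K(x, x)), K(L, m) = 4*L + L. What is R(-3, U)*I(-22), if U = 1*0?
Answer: -32/33 ≈ -0.96970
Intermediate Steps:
U = 0
K(L, m) = 5*L
I(x) = (6 + x)/(6*x) (I(x) = (x + 6)/(x + 5*x) = (6 + x)/((6*x)) = (6 + x)*(1/(6*x)) = (6 + x)/(6*x))
R(j, H) = -5 + H + j (R(j, H) = (H + j) - 5 = -5 + H + j)
R(-3, U)*I(-22) = (-5 + 0 - 3)*((1/6)*(6 - 22)/(-22)) = -4*(-1)*(-16)/(3*22) = -8*4/33 = -32/33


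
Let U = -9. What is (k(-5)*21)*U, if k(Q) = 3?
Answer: -567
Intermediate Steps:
(k(-5)*21)*U = (3*21)*(-9) = 63*(-9) = -567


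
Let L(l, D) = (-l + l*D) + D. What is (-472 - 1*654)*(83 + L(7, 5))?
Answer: -130616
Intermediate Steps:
L(l, D) = D - l + D*l (L(l, D) = (-l + D*l) + D = D - l + D*l)
(-472 - 1*654)*(83 + L(7, 5)) = (-472 - 1*654)*(83 + (5 - 1*7 + 5*7)) = (-472 - 654)*(83 + (5 - 7 + 35)) = -1126*(83 + 33) = -1126*116 = -130616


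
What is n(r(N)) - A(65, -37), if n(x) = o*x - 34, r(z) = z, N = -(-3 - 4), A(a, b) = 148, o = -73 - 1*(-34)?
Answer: -455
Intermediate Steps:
o = -39 (o = -73 + 34 = -39)
N = 7 (N = -1*(-7) = 7)
n(x) = -34 - 39*x (n(x) = -39*x - 34 = -34 - 39*x)
n(r(N)) - A(65, -37) = (-34 - 39*7) - 1*148 = (-34 - 273) - 148 = -307 - 148 = -455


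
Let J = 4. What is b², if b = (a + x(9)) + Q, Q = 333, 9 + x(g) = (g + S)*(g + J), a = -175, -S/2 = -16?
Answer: 465124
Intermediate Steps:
S = 32 (S = -2*(-16) = 32)
x(g) = -9 + (4 + g)*(32 + g) (x(g) = -9 + (g + 32)*(g + 4) = -9 + (32 + g)*(4 + g) = -9 + (4 + g)*(32 + g))
b = 682 (b = (-175 + (119 + 9² + 36*9)) + 333 = (-175 + (119 + 81 + 324)) + 333 = (-175 + 524) + 333 = 349 + 333 = 682)
b² = 682² = 465124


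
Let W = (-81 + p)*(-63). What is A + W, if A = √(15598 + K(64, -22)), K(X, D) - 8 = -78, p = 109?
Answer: -1764 + 2*√3882 ≈ -1639.4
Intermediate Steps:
K(X, D) = -70 (K(X, D) = 8 - 78 = -70)
W = -1764 (W = (-81 + 109)*(-63) = 28*(-63) = -1764)
A = 2*√3882 (A = √(15598 - 70) = √15528 = 2*√3882 ≈ 124.61)
A + W = 2*√3882 - 1764 = -1764 + 2*√3882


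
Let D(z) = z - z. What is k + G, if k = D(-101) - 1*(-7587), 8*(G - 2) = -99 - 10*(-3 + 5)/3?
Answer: 181819/24 ≈ 7575.8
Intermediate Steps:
D(z) = 0
G = -269/24 (G = 2 + (-99 - 10*(-3 + 5)/3)/8 = 2 + (-99 - 10*2/3)/8 = 2 + (-99 - 20/3)/8 = 2 + (1/8)*(-317/3) = 2 - 317/24 = -269/24 ≈ -11.208)
k = 7587 (k = 0 - 1*(-7587) = 0 + 7587 = 7587)
k + G = 7587 - 269/24 = 181819/24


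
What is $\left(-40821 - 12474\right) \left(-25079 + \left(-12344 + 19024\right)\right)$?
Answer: $980574705$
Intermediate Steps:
$\left(-40821 - 12474\right) \left(-25079 + \left(-12344 + 19024\right)\right) = - 53295 \left(-25079 + 6680\right) = \left(-53295\right) \left(-18399\right) = 980574705$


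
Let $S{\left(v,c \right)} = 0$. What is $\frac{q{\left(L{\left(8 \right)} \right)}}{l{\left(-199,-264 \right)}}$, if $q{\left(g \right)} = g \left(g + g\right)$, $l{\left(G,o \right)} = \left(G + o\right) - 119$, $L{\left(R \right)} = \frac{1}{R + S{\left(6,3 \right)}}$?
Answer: $- \frac{1}{18624} \approx -5.3694 \cdot 10^{-5}$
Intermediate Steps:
$L{\left(R \right)} = \frac{1}{R}$ ($L{\left(R \right)} = \frac{1}{R + 0} = \frac{1}{R}$)
$l{\left(G,o \right)} = -119 + G + o$
$q{\left(g \right)} = 2 g^{2}$ ($q{\left(g \right)} = g 2 g = 2 g^{2}$)
$\frac{q{\left(L{\left(8 \right)} \right)}}{l{\left(-199,-264 \right)}} = \frac{2 \left(\frac{1}{8}\right)^{2}}{-119 - 199 - 264} = \frac{2 \left(\frac{1}{8}\right)^{2}}{-582} = 2 \cdot \frac{1}{64} \left(- \frac{1}{582}\right) = \frac{1}{32} \left(- \frac{1}{582}\right) = - \frac{1}{18624}$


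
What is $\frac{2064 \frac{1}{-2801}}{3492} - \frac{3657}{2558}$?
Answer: $- \frac{2981227763}{2085002778} \approx -1.4298$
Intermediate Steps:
$\frac{2064 \frac{1}{-2801}}{3492} - \frac{3657}{2558} = 2064 \left(- \frac{1}{2801}\right) \frac{1}{3492} - \frac{3657}{2558} = \left(- \frac{2064}{2801}\right) \frac{1}{3492} - \frac{3657}{2558} = - \frac{172}{815091} - \frac{3657}{2558} = - \frac{2981227763}{2085002778}$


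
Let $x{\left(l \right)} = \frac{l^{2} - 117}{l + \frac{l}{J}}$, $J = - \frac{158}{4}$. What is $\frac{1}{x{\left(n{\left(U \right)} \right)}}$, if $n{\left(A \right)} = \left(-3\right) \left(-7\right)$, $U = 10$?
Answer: $\frac{539}{8532} \approx 0.063174$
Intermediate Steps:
$J = - \frac{79}{2}$ ($J = \left(-158\right) \frac{1}{4} = - \frac{79}{2} \approx -39.5$)
$n{\left(A \right)} = 21$
$x{\left(l \right)} = \frac{79 \left(-117 + l^{2}\right)}{77 l}$ ($x{\left(l \right)} = \frac{l^{2} - 117}{l + \frac{l}{- \frac{79}{2}}} = \frac{-117 + l^{2}}{l + l \left(- \frac{2}{79}\right)} = \frac{-117 + l^{2}}{l - \frac{2 l}{79}} = \frac{-117 + l^{2}}{\frac{77}{79} l} = \left(-117 + l^{2}\right) \frac{79}{77 l} = \frac{79 \left(-117 + l^{2}\right)}{77 l}$)
$\frac{1}{x{\left(n{\left(U \right)} \right)}} = \frac{1}{\frac{79}{77} \cdot \frac{1}{21} \left(-117 + 21^{2}\right)} = \frac{1}{\frac{79}{77} \cdot \frac{1}{21} \left(-117 + 441\right)} = \frac{1}{\frac{79}{77} \cdot \frac{1}{21} \cdot 324} = \frac{1}{\frac{8532}{539}} = \frac{539}{8532}$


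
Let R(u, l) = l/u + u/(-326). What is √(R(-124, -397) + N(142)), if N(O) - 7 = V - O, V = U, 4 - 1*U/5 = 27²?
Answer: I*√383647615213/10106 ≈ 61.29*I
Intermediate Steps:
R(u, l) = -u/326 + l/u (R(u, l) = l/u + u*(-1/326) = l/u - u/326 = -u/326 + l/u)
U = -3625 (U = 20 - 5*27² = 20 - 5*729 = 20 - 3645 = -3625)
V = -3625
N(O) = -3618 - O (N(O) = 7 + (-3625 - O) = -3618 - O)
√(R(-124, -397) + N(142)) = √((-1/326*(-124) - 397/(-124)) + (-3618 - 1*142)) = √((62/163 - 397*(-1/124)) + (-3618 - 142)) = √((62/163 + 397/124) - 3760) = √(72399/20212 - 3760) = √(-75924721/20212) = I*√383647615213/10106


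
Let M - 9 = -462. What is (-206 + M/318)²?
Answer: 483428169/11236 ≈ 43025.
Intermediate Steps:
M = -453 (M = 9 - 462 = -453)
(-206 + M/318)² = (-206 - 453/318)² = (-206 - 453*1/318)² = (-206 - 151/106)² = (-21987/106)² = 483428169/11236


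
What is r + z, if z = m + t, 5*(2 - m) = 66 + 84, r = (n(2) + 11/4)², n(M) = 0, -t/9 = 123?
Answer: -18039/16 ≈ -1127.4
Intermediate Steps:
t = -1107 (t = -9*123 = -1107)
r = 121/16 (r = (0 + 11/4)² = (11/4)² = 121/16 ≈ 7.5625)
m = -28 (m = 2 - (66 + 84)/5 = 2 - ⅕*150 = 2 - 30 = -28)
z = -1135 (z = -28 - 1107 = -1135)
r + z = 121/16 - 1135 = -18039/16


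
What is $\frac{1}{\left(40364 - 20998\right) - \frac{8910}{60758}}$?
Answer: $\frac{30379}{588315259} \approx 5.1637 \cdot 10^{-5}$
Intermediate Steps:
$\frac{1}{\left(40364 - 20998\right) - \frac{8910}{60758}} = \frac{1}{19366 - \frac{4455}{30379}} = \frac{1}{\frac{588315259}{30379}} = \frac{30379}{588315259}$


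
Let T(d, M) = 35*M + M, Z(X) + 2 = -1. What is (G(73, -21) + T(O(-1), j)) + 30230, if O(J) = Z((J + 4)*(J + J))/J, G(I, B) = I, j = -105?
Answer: 26523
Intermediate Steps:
Z(X) = -3 (Z(X) = -2 - 1 = -3)
O(J) = -3/J
T(d, M) = 36*M
(G(73, -21) + T(O(-1), j)) + 30230 = (73 + 36*(-105)) + 30230 = (73 - 3780) + 30230 = -3707 + 30230 = 26523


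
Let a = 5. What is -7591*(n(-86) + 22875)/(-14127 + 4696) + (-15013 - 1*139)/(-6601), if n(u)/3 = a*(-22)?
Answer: 1129832064607/62254031 ≈ 18149.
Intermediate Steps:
n(u) = -330 (n(u) = 3*(5*(-22)) = 3*(-110) = -330)
-7591*(n(-86) + 22875)/(-14127 + 4696) + (-15013 - 1*139)/(-6601) = -7591*(-330 + 22875)/(-14127 + 4696) + (-15013 - 1*139)/(-6601) = -7591/((-9431/22545)) + (-15013 - 139)*(-1/6601) = -7591/((-9431*1/22545)) - 15152*(-1/6601) = -7591/(-9431/22545) + 15152/6601 = -7591*(-22545/9431) + 15152/6601 = 171139095/9431 + 15152/6601 = 1129832064607/62254031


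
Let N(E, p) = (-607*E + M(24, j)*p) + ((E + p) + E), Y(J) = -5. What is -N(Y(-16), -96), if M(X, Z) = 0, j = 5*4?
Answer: -2929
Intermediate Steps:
j = 20
N(E, p) = p - 605*E (N(E, p) = (-607*E + 0*p) + ((E + p) + E) = (-607*E + 0) + (p + 2*E) = -607*E + (p + 2*E) = p - 605*E)
-N(Y(-16), -96) = -(-96 - 605*(-5)) = -(-96 + 3025) = -1*2929 = -2929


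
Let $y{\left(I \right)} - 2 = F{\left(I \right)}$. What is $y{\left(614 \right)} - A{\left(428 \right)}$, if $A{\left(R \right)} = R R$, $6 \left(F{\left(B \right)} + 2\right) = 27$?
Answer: $- \frac{366359}{2} \approx -1.8318 \cdot 10^{5}$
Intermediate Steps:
$F{\left(B \right)} = \frac{5}{2}$ ($F{\left(B \right)} = -2 + \frac{1}{6} \cdot 27 = -2 + \frac{9}{2} = \frac{5}{2}$)
$A{\left(R \right)} = R^{2}$
$y{\left(I \right)} = \frac{9}{2}$ ($y{\left(I \right)} = 2 + \frac{5}{2} = \frac{9}{2}$)
$y{\left(614 \right)} - A{\left(428 \right)} = \frac{9}{2} - 428^{2} = \frac{9}{2} - 183184 = - \frac{366359}{2}$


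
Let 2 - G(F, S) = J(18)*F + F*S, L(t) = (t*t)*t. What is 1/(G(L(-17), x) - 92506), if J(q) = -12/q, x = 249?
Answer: 3/3382673 ≈ 8.8687e-7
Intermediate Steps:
L(t) = t³ (L(t) = t²*t = t³)
G(F, S) = 2 + 2*F/3 - F*S (G(F, S) = 2 - ((-12/18)*F + F*S) = 2 - ((-12*1/18)*F + F*S) = 2 - (-2*F/3 + F*S) = 2 + (2*F/3 - F*S) = 2 + 2*F/3 - F*S)
1/(G(L(-17), x) - 92506) = 1/((2 + (⅔)*(-17)³ - 1*(-17)³*249) - 92506) = 1/((2 + (⅔)*(-4913) - 1*(-4913)*249) - 92506) = 1/((2 - 9826/3 + 1223337) - 92506) = 1/(3660191/3 - 92506) = 1/(3382673/3) = 3/3382673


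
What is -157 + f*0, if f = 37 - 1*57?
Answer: -157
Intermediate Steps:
f = -20 (f = 37 - 57 = -20)
-157 + f*0 = -157 - 20*0 = -157 + 0 = -157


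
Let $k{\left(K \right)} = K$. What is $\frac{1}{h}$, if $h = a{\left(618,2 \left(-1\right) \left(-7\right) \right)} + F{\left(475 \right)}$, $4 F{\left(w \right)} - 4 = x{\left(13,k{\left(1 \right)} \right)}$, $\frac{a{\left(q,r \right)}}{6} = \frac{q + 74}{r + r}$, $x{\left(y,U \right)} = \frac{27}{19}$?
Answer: $\frac{532}{79609} \approx 0.0066827$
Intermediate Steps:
$x{\left(y,U \right)} = \frac{27}{19}$ ($x{\left(y,U \right)} = 27 \cdot \frac{1}{19} = \frac{27}{19}$)
$a{\left(q,r \right)} = \frac{3 \left(74 + q\right)}{r}$ ($a{\left(q,r \right)} = 6 \frac{q + 74}{r + r} = 6 \frac{74 + q}{2 r} = \frac{3 \left(74 + q\right)}{r}$)
$F{\left(w \right)} = \frac{103}{76}$ ($F{\left(w \right)} = 1 + \frac{1}{4} \cdot \frac{27}{19} = 1 + \frac{27}{76} = \frac{103}{76}$)
$h = \frac{79609}{532}$ ($h = \frac{3 \left(74 + 618\right)}{2 \left(-1\right) \left(-7\right)} + \frac{103}{76} = 3 \frac{1}{\left(-2\right) \left(-7\right)} 692 + \frac{103}{76} = 3 \cdot \frac{1}{14} \cdot 692 + \frac{103}{76} = \frac{1038}{7} + \frac{103}{76} = \frac{79609}{532} \approx 149.64$)
$\frac{1}{h} = \frac{1}{\frac{79609}{532}} = \frac{532}{79609}$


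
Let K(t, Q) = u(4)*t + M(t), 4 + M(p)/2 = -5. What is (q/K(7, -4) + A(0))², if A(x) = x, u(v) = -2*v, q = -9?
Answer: 81/5476 ≈ 0.014792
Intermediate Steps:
M(p) = -18 (M(p) = -8 + 2*(-5) = -8 - 10 = -18)
K(t, Q) = -18 - 8*t (K(t, Q) = (-2*4)*t - 18 = -8*t - 18 = -18 - 8*t)
(q/K(7, -4) + A(0))² = (-9/(-18 - 8*7) + 0)² = (-9/(-18 - 56) + 0)² = (-9/(-74) + 0)² = (-9*(-1/74) + 0)² = (9/74 + 0)² = (9/74)² = 81/5476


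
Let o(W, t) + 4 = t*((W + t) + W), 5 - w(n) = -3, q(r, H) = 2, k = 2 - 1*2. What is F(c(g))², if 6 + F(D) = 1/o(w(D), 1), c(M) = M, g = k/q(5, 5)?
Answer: 5929/169 ≈ 35.083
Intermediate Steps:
k = 0 (k = 2 - 2 = 0)
w(n) = 8 (w(n) = 5 - 1*(-3) = 5 + 3 = 8)
g = 0 (g = 0/2 = 0*(½) = 0)
o(W, t) = -4 + t*(t + 2*W) (o(W, t) = -4 + t*((W + t) + W) = -4 + t*(t + 2*W))
F(D) = -77/13 (F(D) = -6 + 1/(-4 + 1² + 2*8*1) = -6 + 1/(-4 + 1 + 16) = -6 + 1/13 = -77/13)
F(c(g))² = (-77/13)² = 5929/169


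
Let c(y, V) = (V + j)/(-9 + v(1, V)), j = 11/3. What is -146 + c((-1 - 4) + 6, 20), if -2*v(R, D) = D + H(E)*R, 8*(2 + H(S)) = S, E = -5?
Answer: -125090/849 ≈ -147.34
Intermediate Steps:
H(S) = -2 + S/8
j = 11/3 (j = 11*(⅓) = 11/3 ≈ 3.6667)
v(R, D) = -D/2 + 21*R/16 (v(R, D) = -(D + (-2 + (⅛)*(-5))*R)/2 = -(D + (-2 - 5/8)*R)/2 = -(D - 21*R/8)/2 = -D/2 + 21*R/16)
c(y, V) = (11/3 + V)/(-123/16 - V/2) (c(y, V) = (V + 11/3)/(-9 + (-V/2 + (21/16)*1)) = (11/3 + V)/(-9 + (-V/2 + 21/16)) = (11/3 + V)/(-9 + (21/16 - V/2)) = (11/3 + V)/(-123/16 - V/2))
-146 + c((-1 - 4) + 6, 20) = -146 + 16*(-11 - 3*20)/(3*(123 + 8*20)) = -146 + 16*(-11 - 60)/(3*(123 + 160)) = -146 + (16/3)*(-71)/283 = -146 + (16/3)*(1/283)*(-71) = -146 - 1136/849 = -125090/849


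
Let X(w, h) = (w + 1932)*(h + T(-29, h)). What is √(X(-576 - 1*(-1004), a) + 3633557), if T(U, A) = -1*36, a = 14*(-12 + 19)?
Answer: √3779877 ≈ 1944.2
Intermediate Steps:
a = 98 (a = 14*7 = 98)
T(U, A) = -36
X(w, h) = (-36 + h)*(1932 + w) (X(w, h) = (w + 1932)*(h - 36) = (1932 + w)*(-36 + h) = (-36 + h)*(1932 + w))
√(X(-576 - 1*(-1004), a) + 3633557) = √((-69552 - 36*(-576 - 1*(-1004)) + 1932*98 + 98*(-576 - 1*(-1004))) + 3633557) = √((-69552 - 36*(-576 + 1004) + 189336 + 98*(-576 + 1004)) + 3633557) = √((-69552 - 36*428 + 189336 + 98*428) + 3633557) = √((-69552 - 15408 + 189336 + 41944) + 3633557) = √(146320 + 3633557) = √3779877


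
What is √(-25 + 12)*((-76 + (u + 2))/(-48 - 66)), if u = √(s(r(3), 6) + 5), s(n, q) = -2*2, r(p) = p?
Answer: 73*I*√13/114 ≈ 2.3088*I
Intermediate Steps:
s(n, q) = -4
u = 1 (u = √(-4 + 5) = √1 = 1)
√(-25 + 12)*((-76 + (u + 2))/(-48 - 66)) = √(-25 + 12)*((-76 + (1 + 2))/(-48 - 66)) = √(-13)*((-76 + 3)/(-114)) = (I*√13)*(-73*(-1/114)) = (I*√13)*(73/114) = 73*I*√13/114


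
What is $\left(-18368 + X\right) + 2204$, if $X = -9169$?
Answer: $-25333$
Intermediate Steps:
$\left(-18368 + X\right) + 2204 = \left(-18368 - 9169\right) + 2204 = -27537 + 2204 = -25333$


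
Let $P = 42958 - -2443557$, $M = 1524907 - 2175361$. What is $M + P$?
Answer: $1836061$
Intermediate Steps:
$M = -650454$
$P = 2486515$ ($P = 42958 + 2443557 = 2486515$)
$M + P = -650454 + 2486515 = 1836061$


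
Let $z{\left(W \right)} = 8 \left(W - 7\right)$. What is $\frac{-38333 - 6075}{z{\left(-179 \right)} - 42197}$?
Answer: $\frac{44408}{43685} \approx 1.0166$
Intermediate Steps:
$z{\left(W \right)} = -56 + 8 W$ ($z{\left(W \right)} = 8 \left(-7 + W\right) = -56 + 8 W$)
$\frac{-38333 - 6075}{z{\left(-179 \right)} - 42197} = \frac{-38333 - 6075}{\left(-56 + 8 \left(-179\right)\right) - 42197} = - \frac{44408}{\left(-56 - 1432\right) - 42197} = - \frac{44408}{-1488 - 42197} = - \frac{44408}{-43685} = \left(-44408\right) \left(- \frac{1}{43685}\right) = \frac{44408}{43685}$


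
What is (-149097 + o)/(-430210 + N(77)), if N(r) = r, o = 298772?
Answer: -149675/430133 ≈ -0.34797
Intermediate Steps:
(-149097 + o)/(-430210 + N(77)) = (-149097 + 298772)/(-430210 + 77) = 149675/(-430133) = 149675*(-1/430133) = -149675/430133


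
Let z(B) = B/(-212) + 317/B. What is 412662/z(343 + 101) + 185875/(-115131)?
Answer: -1118015798783729/3739800273 ≈ -2.9895e+5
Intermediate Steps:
z(B) = 317/B - B/212 (z(B) = B*(-1/212) + 317/B = -B/212 + 317/B = 317/B - B/212)
412662/z(343 + 101) + 185875/(-115131) = 412662/(317/(343 + 101) - (343 + 101)/212) + 185875/(-115131) = 412662/(317/444 - 1/212*444) + 185875*(-1/115131) = 412662/(317*(1/444) - 111/53) - 185875/115131 = 412662/(317/444 - 111/53) - 185875/115131 = 412662/(-32483/23532) - 185875/115131 = 412662*(-23532/32483) - 185875/115131 = -9710762184/32483 - 185875/115131 = -1118015798783729/3739800273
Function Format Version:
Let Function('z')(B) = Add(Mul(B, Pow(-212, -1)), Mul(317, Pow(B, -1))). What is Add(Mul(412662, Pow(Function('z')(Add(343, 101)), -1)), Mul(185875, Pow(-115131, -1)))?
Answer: Rational(-1118015798783729, 3739800273) ≈ -2.9895e+5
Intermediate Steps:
Function('z')(B) = Add(Mul(317, Pow(B, -1)), Mul(Rational(-1, 212), B)) (Function('z')(B) = Add(Mul(B, Rational(-1, 212)), Mul(317, Pow(B, -1))) = Add(Mul(Rational(-1, 212), B), Mul(317, Pow(B, -1))) = Add(Mul(317, Pow(B, -1)), Mul(Rational(-1, 212), B)))
Add(Mul(412662, Pow(Function('z')(Add(343, 101)), -1)), Mul(185875, Pow(-115131, -1))) = Add(Mul(412662, Pow(Add(Mul(317, Pow(Add(343, 101), -1)), Mul(Rational(-1, 212), Add(343, 101))), -1)), Mul(185875, Pow(-115131, -1))) = Add(Mul(412662, Pow(Add(Mul(317, Pow(444, -1)), Mul(Rational(-1, 212), 444)), -1)), Mul(185875, Rational(-1, 115131))) = Add(Mul(412662, Pow(Add(Mul(317, Rational(1, 444)), Rational(-111, 53)), -1)), Rational(-185875, 115131)) = Add(Mul(412662, Pow(Add(Rational(317, 444), Rational(-111, 53)), -1)), Rational(-185875, 115131)) = Add(Mul(412662, Pow(Rational(-32483, 23532), -1)), Rational(-185875, 115131)) = Add(Mul(412662, Rational(-23532, 32483)), Rational(-185875, 115131)) = Add(Rational(-9710762184, 32483), Rational(-185875, 115131)) = Rational(-1118015798783729, 3739800273)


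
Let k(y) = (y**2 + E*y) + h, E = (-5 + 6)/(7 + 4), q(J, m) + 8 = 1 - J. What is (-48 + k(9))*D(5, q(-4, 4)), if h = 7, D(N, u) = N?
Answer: 2245/11 ≈ 204.09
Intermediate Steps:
q(J, m) = -7 - J (q(J, m) = -8 + (1 - J) = -7 - J)
E = 1/11 ≈ 0.090909
k(y) = 7 + y**2 + y/11 (k(y) = (y**2 + y/11) + 7 = 7 + y**2 + y/11)
(-48 + k(9))*D(5, q(-4, 4)) = (-48 + (7 + 9**2 + (1/11)*9))*5 = (-48 + (7 + 81 + 9/11))*5 = (-48 + 977/11)*5 = (449/11)*5 = 2245/11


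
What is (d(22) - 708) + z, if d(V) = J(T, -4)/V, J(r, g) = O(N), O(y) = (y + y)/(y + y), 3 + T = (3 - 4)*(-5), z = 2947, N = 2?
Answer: 49259/22 ≈ 2239.0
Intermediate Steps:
T = 2 (T = -3 + (3 - 4)*(-5) = -3 - 1*(-5) = -3 + 5 = 2)
O(y) = 1 (O(y) = (2*y)/((2*y)) = (2*y)*(1/(2*y)) = 1)
J(r, g) = 1
d(V) = 1/V
(d(22) - 708) + z = (1/22 - 708) + 2947 = -15575/22 + 2947 = 49259/22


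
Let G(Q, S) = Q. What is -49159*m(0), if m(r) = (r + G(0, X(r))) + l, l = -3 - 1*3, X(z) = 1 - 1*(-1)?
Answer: 294954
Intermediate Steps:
X(z) = 2 (X(z) = 1 + 1 = 2)
l = -6 (l = -3 - 3 = -6)
m(r) = -6 + r (m(r) = (r + 0) - 6 = r - 6 = -6 + r)
-49159*m(0) = -49159*(-6 + 0) = -49159*(-6) = 294954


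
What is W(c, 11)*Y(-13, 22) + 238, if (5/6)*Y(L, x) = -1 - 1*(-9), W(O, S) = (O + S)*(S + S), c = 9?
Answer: 4462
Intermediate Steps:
W(O, S) = 2*S*(O + S) (W(O, S) = (O + S)*(2*S) = 2*S*(O + S))
Y(L, x) = 48/5 (Y(L, x) = 6*(-1 - 1*(-9))/5 = 6*(-1 + 9)/5 = (6/5)*8 = 48/5)
W(c, 11)*Y(-13, 22) + 238 = (2*11*(9 + 11))*(48/5) + 238 = (2*11*20)*(48/5) + 238 = 440*(48/5) + 238 = 4224 + 238 = 4462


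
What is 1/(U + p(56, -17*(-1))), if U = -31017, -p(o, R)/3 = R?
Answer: -1/31068 ≈ -3.2187e-5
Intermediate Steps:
p(o, R) = -3*R
1/(U + p(56, -17*(-1))) = 1/(-31017 - (-51)*(-1)) = 1/(-31017 - 3*17) = 1/(-31017 - 51) = 1/(-31068) = -1/31068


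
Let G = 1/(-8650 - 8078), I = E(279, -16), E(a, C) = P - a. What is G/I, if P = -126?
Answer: 1/6774840 ≈ 1.4760e-7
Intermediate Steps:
E(a, C) = -126 - a
I = -405 (I = -126 - 1*279 = -126 - 279 = -405)
G = -1/16728 (G = 1/(-16728) = -1/16728 ≈ -5.9780e-5)
G/I = -1/16728/(-405) = -1/16728*(-1/405) = 1/6774840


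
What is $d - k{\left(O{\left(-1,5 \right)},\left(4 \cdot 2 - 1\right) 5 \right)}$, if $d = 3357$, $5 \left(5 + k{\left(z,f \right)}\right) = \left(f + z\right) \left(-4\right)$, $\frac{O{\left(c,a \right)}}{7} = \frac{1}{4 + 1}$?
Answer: $\frac{84778}{25} \approx 3391.1$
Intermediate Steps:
$O{\left(c,a \right)} = \frac{7}{5}$ ($O{\left(c,a \right)} = \frac{7}{4 + 1} = \frac{7}{5}$)
$k{\left(z,f \right)} = -5 - \frac{4 f}{5} - \frac{4 z}{5}$ ($k{\left(z,f \right)} = -5 + \frac{\left(f + z\right) \left(-4\right)}{5} = -5 + \frac{- 4 f - 4 z}{5} = -5 - \left(\frac{4 f}{5} + \frac{4 z}{5}\right) = -5 - \frac{4 f}{5} - \frac{4 z}{5}$)
$d - k{\left(O{\left(-1,5 \right)},\left(4 \cdot 2 - 1\right) 5 \right)} = 3357 - \left(-5 - \frac{4 \left(4 \cdot 2 - 1\right) 5}{5} - \frac{28}{25}\right) = 3357 - \left(-5 - \frac{4 \left(8 - 1\right) 5}{5} - \frac{28}{25}\right) = 3357 - \left(-5 - \frac{4 \cdot 7 \cdot 5}{5} - \frac{28}{25}\right) = 3357 - \left(-5 - 28 - \frac{28}{25}\right) = 3357 - - \frac{853}{25} = 3357 + \frac{853}{25} = \frac{84778}{25}$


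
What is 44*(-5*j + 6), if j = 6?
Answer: -1056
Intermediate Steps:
44*(-5*j + 6) = 44*(-5*6 + 6) = 44*(-30 + 6) = 44*(-24) = -1056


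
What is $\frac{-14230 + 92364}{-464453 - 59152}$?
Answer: $- \frac{78134}{523605} \approx -0.14922$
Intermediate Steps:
$\frac{-14230 + 92364}{-464453 - 59152} = \frac{78134}{-523605} = 78134 \left(- \frac{1}{523605}\right) = - \frac{78134}{523605}$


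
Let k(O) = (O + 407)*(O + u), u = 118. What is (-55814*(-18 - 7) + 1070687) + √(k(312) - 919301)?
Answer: 2466037 + I*√610131 ≈ 2.466e+6 + 781.11*I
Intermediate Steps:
k(O) = (118 + O)*(407 + O) (k(O) = (O + 407)*(O + 118) = (407 + O)*(118 + O) = (118 + O)*(407 + O))
(-55814*(-18 - 7) + 1070687) + √(k(312) - 919301) = (-55814*(-18 - 7) + 1070687) + √((48026 + 312² + 525*312) - 919301) = (-55814*(-25) + 1070687) + √((48026 + 97344 + 163800) - 919301) = (1395350 + 1070687) + √(309170 - 919301) = 2466037 + √(-610131) = 2466037 + I*√610131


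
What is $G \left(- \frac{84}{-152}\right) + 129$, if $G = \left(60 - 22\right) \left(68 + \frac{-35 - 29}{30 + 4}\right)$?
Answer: $\frac{25797}{17} \approx 1517.5$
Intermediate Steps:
$G = \frac{42712}{17}$ ($G = 38 \left(68 - \frac{64}{34}\right) = 38 \left(68 - \frac{32}{17}\right) = 38 \cdot \frac{1124}{17} = \frac{42712}{17} \approx 2512.5$)
$G \left(- \frac{84}{-152}\right) + 129 = \frac{42712 \left(- \frac{84}{-152}\right)}{17} + 129 = \frac{42712 \left(\left(-84\right) \left(- \frac{1}{152}\right)\right)}{17} + 129 = \frac{42712}{17} \cdot \frac{21}{38} + 129 = \frac{23604}{17} + 129 = \frac{25797}{17}$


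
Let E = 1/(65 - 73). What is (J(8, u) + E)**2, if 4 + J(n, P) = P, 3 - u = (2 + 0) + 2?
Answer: 1681/64 ≈ 26.266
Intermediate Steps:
u = -1 (u = 3 - ((2 + 0) + 2) = 3 - (2 + 2) = 3 - 1*4 = 3 - 4 = -1)
J(n, P) = -4 + P
E = -1/8 (E = 1/(-8) = -1/8 ≈ -0.12500)
(J(8, u) + E)**2 = ((-4 - 1) - 1/8)**2 = (-5 - 1/8)**2 = (-41/8)**2 = 1681/64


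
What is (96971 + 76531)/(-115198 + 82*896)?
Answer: -86751/20863 ≈ -4.1581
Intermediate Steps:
(96971 + 76531)/(-115198 + 82*896) = 173502/(-115198 + 73472) = 173502/(-41726) = 173502*(-1/41726) = -86751/20863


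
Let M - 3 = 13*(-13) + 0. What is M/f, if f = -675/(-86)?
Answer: -14276/675 ≈ -21.150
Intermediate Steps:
M = -166 (M = 3 + (13*(-13) + 0) = 3 + (-169 + 0) = 3 - 169 = -166)
f = 675/86 (f = -675*(-1/86) = 675/86 ≈ 7.8488)
M/f = -166/675/86 = -166*86/675 = -14276/675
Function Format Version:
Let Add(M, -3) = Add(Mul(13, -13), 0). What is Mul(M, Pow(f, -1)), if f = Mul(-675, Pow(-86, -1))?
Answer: Rational(-14276, 675) ≈ -21.150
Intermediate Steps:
M = -166 (M = Add(3, Add(Mul(13, -13), 0)) = Add(3, Add(-169, 0)) = Add(3, -169) = -166)
f = Rational(675, 86) (f = Mul(-675, Rational(-1, 86)) = Rational(675, 86) ≈ 7.8488)
Mul(M, Pow(f, -1)) = Mul(-166, Pow(Rational(675, 86), -1)) = Mul(-166, Rational(86, 675)) = Rational(-14276, 675)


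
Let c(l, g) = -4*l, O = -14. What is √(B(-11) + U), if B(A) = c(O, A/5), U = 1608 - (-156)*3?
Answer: 2*√533 ≈ 46.174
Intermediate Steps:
U = 2076 (U = 1608 - 1*(-468) = 1608 + 468 = 2076)
B(A) = 56 (B(A) = -4*(-14) = 56)
√(B(-11) + U) = √(56 + 2076) = √2132 = 2*√533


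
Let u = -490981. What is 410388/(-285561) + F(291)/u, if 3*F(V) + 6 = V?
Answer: -67173279641/46735008447 ≈ -1.4373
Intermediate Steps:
F(V) = -2 + V/3
410388/(-285561) + F(291)/u = 410388/(-285561) + (-2 + (⅓)*291)/(-490981) = 410388*(-1/285561) + (-2 + 97)*(-1/490981) = -136796/95187 + 95*(-1/490981) = -136796/95187 - 95/490981 = -67173279641/46735008447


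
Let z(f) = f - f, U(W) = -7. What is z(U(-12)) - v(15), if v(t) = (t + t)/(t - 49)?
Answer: 15/17 ≈ 0.88235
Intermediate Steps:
z(f) = 0
v(t) = 2*t/(-49 + t) (v(t) = (2*t)/(-49 + t) = 2*t/(-49 + t))
z(U(-12)) - v(15) = 0 - 2*15/(-49 + 15) = 0 - 2*15/(-34) = 0 - 2*15*(-1)/34 = 0 - 1*(-15/17) = 0 + 15/17 = 15/17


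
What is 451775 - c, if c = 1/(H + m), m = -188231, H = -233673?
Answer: 190605679601/421904 ≈ 4.5178e+5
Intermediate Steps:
c = -1/421904 (c = 1/(-233673 - 188231) = 1/(-421904) = -1/421904 ≈ -2.3702e-6)
451775 - c = 451775 - 1*(-1/421904) = 451775 + 1/421904 = 190605679601/421904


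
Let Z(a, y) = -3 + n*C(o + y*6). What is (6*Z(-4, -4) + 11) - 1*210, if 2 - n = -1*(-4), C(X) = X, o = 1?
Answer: 59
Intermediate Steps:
n = -2 (n = 2 - (-1)*(-4) = 2 - 1*4 = 2 - 4 = -2)
Z(a, y) = -5 - 12*y (Z(a, y) = -3 - 2*(1 + y*6) = -3 - 2*(1 + 6*y) = -3 + (-2 - 12*y) = -5 - 12*y)
(6*Z(-4, -4) + 11) - 1*210 = (6*(-5 - 12*(-4)) + 11) - 1*210 = (6*(-5 + 48) + 11) - 210 = (6*43 + 11) - 210 = (258 + 11) - 210 = 269 - 210 = 59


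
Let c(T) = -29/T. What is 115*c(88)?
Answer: -3335/88 ≈ -37.898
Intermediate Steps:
115*c(88) = 115*(-29/88) = -3335/88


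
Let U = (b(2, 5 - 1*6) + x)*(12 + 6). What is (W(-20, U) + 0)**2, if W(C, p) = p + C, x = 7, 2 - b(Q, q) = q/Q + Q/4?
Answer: 20164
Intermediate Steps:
b(Q, q) = 2 - Q/4 - q/Q (b(Q, q) = 2 - (q/Q + Q/4) = 2 - (Q/4 + q/Q) = 2 + (-Q/4 - q/Q) = 2 - Q/4 - q/Q)
U = 162 (U = ((2 - 1/4*2 - 1*(5 - 1*6)/2) + 7)*(12 + 6) = ((2 - 1/2 - 1*(5 - 6)*1/2) + 7)*18 = ((2 - 1/2 - 1*(-1)*1/2) + 7)*18 = ((2 - 1/2 + 1/2) + 7)*18 = (2 + 7)*18 = 9*18 = 162)
W(C, p) = C + p
(W(-20, U) + 0)**2 = ((-20 + 162) + 0)**2 = (142 + 0)**2 = 142**2 = 20164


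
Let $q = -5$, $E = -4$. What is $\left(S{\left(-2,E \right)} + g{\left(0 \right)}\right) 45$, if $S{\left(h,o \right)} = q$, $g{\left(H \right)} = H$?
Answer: $-225$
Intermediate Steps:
$S{\left(h,o \right)} = -5$
$\left(S{\left(-2,E \right)} + g{\left(0 \right)}\right) 45 = \left(-5 + 0\right) 45 = \left(-5\right) 45 = -225$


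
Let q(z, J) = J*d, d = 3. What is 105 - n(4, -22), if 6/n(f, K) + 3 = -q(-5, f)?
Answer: 527/5 ≈ 105.40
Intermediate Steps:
q(z, J) = 3*J (q(z, J) = J*3 = 3*J)
n(f, K) = 6/(-3 - 3*f)
105 - n(4, -22) = 105 - (-2)/(1 + 4) = 105 - (-2)/5 = 105 - 1*(-2/5) = 105 + 2/5 = 527/5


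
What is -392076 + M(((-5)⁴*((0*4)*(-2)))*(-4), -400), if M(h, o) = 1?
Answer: -392075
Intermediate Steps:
-392076 + M(((-5)⁴*((0*4)*(-2)))*(-4), -400) = -392076 + 1 = -392075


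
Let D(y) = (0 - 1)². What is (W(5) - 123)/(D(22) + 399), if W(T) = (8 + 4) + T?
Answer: -53/200 ≈ -0.26500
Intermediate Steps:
D(y) = 1 (D(y) = (-1)² = 1)
W(T) = 12 + T
(W(5) - 123)/(D(22) + 399) = ((12 + 5) - 123)/(1 + 399) = (17 - 123)/400 = -106*1/400 = -53/200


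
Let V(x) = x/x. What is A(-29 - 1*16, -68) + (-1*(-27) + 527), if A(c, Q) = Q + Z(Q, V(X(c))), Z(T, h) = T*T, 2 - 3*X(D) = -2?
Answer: 5110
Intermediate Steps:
X(D) = 4/3 (X(D) = ⅔ - ⅓*(-2) = ⅔ + ⅔ = 4/3)
V(x) = 1
Z(T, h) = T²
A(c, Q) = Q + Q²
A(-29 - 1*16, -68) + (-1*(-27) + 527) = -68*(1 - 68) + (-1*(-27) + 527) = -68*(-67) + (27 + 527) = 4556 + 554 = 5110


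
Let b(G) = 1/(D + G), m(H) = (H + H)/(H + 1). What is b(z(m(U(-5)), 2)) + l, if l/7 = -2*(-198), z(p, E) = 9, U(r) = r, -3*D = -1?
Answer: 77619/28 ≈ 2772.1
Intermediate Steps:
D = ⅓ (D = -⅓*(-1) = ⅓ ≈ 0.33333)
m(H) = 2*H/(1 + H) (m(H) = (2*H)/(1 + H) = 2*H/(1 + H))
l = 2772 (l = 7*(-2*(-198)) = 7*396 = 2772)
b(G) = 1/(⅓ + G)
b(z(m(U(-5)), 2)) + l = 3/(1 + 3*9) + 2772 = 3/(1 + 27) + 2772 = 3/28 + 2772 = 77619/28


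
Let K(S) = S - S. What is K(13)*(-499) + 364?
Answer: 364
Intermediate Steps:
K(S) = 0
K(13)*(-499) + 364 = 0*(-499) + 364 = 0 + 364 = 364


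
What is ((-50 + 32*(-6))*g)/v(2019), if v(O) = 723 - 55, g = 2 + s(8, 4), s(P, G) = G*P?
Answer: -2057/167 ≈ -12.317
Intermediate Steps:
g = 34 (g = 2 + 4*8 = 2 + 32 = 34)
v(O) = 668
((-50 + 32*(-6))*g)/v(2019) = ((-50 + 32*(-6))*34)/668 = ((-50 - 192)*34)*(1/668) = -242*34*(1/668) = -8228*1/668 = -2057/167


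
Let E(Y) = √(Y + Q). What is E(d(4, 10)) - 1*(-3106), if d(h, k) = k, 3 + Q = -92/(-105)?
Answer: 3106 + √86835/105 ≈ 3108.8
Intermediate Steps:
Q = -223/105 (Q = -3 - 92/(-105) = -3 - 92*(-1/105) = -3 + 92/105 = -223/105 ≈ -2.1238)
E(Y) = √(-223/105 + Y) (E(Y) = √(Y - 223/105) = √(-223/105 + Y))
E(d(4, 10)) - 1*(-3106) = √(-23415 + 11025*10)/105 - 1*(-3106) = √(-23415 + 110250)/105 + 3106 = √86835/105 + 3106 = 3106 + √86835/105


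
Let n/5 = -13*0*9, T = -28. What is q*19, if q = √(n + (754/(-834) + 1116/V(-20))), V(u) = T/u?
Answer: 19*√6784401099/2919 ≈ 536.14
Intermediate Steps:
n = 0 (n = 5*(-13*0*9) = 5*(0*9) = 5*0 = 0)
V(u) = -28/u
q = √6784401099/2919 (q = √(0 + (754/(-834) + 1116/((-28/(-20))))) = √(0 + (754*(-1/834) + 1116/((-28*(-1/20))))) = √(0 + (-377/417 + 1116/(7/5))) = √(0 + (-377/417 + 1116*(5/7))) = √(0 + (-377/417 + 5580/7)) = √(0 + 2324221/2919) = √(2324221/2919) = √6784401099/2919 ≈ 28.218)
q*19 = (√6784401099/2919)*19 = 19*√6784401099/2919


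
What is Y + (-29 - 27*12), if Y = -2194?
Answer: -2547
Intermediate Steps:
Y + (-29 - 27*12) = -2194 + (-29 - 27*12) = -2194 + (-29 - 324) = -2194 - 353 = -2547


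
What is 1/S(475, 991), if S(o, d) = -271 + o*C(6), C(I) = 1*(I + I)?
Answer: 1/5429 ≈ 0.00018420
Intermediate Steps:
C(I) = 2*I (C(I) = 1*(2*I) = 2*I)
S(o, d) = -271 + 12*o (S(o, d) = -271 + o*(2*6) = -271 + o*12 = -271 + 12*o)
1/S(475, 991) = 1/(-271 + 12*475) = 1/(-271 + 5700) = 1/5429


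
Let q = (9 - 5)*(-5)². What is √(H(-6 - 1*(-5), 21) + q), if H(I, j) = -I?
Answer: √101 ≈ 10.050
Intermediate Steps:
q = 100 (q = 4*25 = 100)
√(H(-6 - 1*(-5), 21) + q) = √(-(-6 - 1*(-5)) + 100) = √(-(-6 + 5) + 100) = √(-1*(-1) + 100) = √(1 + 100) = √101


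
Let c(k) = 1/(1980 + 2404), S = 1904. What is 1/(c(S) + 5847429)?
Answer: 4384/25635128737 ≈ 1.7102e-7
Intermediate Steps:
c(k) = 1/4384
1/(c(S) + 5847429) = 1/(1/4384 + 5847429) = 1/(25635128737/4384) = 4384/25635128737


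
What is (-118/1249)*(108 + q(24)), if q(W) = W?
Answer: -15576/1249 ≈ -12.471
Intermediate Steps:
(-118/1249)*(108 + q(24)) = (-118/1249)*(108 + 24) = -118*1/1249*132 = -118/1249*132 = -15576/1249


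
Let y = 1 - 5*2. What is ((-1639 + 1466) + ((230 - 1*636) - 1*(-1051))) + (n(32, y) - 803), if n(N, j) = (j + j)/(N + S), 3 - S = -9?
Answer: -7291/22 ≈ -331.41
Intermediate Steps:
S = 12 (S = 3 - 1*(-9) = 3 + 9 = 12)
y = -9 (y = 1 - 10 = -9)
n(N, j) = 2*j/(12 + N) (n(N, j) = (j + j)/(N + 12) = (2*j)/(12 + N) = 2*j/(12 + N))
((-1639 + 1466) + ((230 - 1*636) - 1*(-1051))) + (n(32, y) - 803) = ((-1639 + 1466) + ((230 - 1*636) - 1*(-1051))) + (2*(-9)/(12 + 32) - 803) = (-173 + ((230 - 636) + 1051)) + (2*(-9)/44 - 803) = (-173 + (-406 + 1051)) + (2*(-9)*(1/44) - 803) = (-173 + 645) + (-9/22 - 803) = 472 - 17675/22 = -7291/22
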